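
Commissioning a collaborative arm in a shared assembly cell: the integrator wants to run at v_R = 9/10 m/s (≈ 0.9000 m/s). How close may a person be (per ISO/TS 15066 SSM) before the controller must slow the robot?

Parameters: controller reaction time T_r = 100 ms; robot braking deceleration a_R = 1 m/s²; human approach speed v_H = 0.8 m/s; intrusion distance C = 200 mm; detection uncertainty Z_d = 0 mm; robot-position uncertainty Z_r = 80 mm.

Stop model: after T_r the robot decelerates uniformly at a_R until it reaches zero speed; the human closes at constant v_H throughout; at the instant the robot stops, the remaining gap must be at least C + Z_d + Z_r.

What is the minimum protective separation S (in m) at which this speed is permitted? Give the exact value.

stop time T_s = (9/10)/1 = 0.9000 s
reaction-phase robot travel = 0.9000·0.1000 = 0.0900 m
robot under decel: 0.9000²/(2·1.0000) = 0.4050 m
person approaches 0.8000·(0.1000+0.9000) = 0.8000 m
residual clearance needed = 0.2000+0.0000+0.0800 = 0.2800 m
S_min ≈ 0.0900+0.4050+0.8000+0.2800  ⇒  S_min = 63/40 m

S_min = 63/40 m = 1.5750 m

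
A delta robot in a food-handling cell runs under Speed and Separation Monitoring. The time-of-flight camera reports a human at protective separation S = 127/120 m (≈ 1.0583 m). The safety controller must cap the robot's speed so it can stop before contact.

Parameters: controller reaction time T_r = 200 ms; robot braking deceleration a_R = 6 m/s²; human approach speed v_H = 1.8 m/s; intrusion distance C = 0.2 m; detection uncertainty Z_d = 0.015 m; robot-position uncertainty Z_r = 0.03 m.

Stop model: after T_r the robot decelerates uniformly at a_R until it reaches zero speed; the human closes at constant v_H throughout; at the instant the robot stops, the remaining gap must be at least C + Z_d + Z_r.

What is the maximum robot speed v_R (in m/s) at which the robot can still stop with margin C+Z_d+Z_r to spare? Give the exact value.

v_R_max = 4/5 m/s = 0.8000 m/s

quadratic (1/12)·v² + (1/2)·v + (-34/75) = 0
  disc = (1/2)² − 4·(1/12)·(-34/75) = 361/900 ; √disc = 19/30
  v_R = (−(1/2) + 19/30) / (2·(1/12)) = 4/5 m/s
check:
T_s = v_R/a_R = (4/5)/6 = 0.1333 s
reaction-phase robot travel = 0.8000·0.2000 = 0.1600 m
robot under decel: 0.8000²/(2·6.0000) = 0.0533 m
human closes 1.8000·0.3333 = 0.6000 m
C+Z_d+Z_r = 0.2000+0.0150+0.0300 = 0.2450 m
sum ≈ 0.1600+0.0533+0.6000+0.2450 ≈ 1.0583 m = S ✓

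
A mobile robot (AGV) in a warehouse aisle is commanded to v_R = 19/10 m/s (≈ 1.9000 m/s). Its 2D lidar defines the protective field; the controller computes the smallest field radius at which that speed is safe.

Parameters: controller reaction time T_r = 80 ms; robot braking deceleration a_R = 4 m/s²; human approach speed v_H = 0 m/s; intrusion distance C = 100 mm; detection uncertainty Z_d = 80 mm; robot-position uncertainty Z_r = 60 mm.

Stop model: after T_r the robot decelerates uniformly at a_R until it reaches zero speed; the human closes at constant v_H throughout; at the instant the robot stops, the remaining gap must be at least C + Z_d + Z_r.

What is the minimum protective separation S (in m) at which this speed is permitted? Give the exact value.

braking lasts T_s = (19/10)/4 = 0.4750 s
robot covers v_R·T_r = 1.9000·0.0800 = 0.1520 m before braking
robot under decel: 1.9000²/(2·4.0000) = 0.4512 m
human over T_r+T_s: 0.0000·(0.0800+0.4750) = 0.0000 m
margins: 0.1000+0.0800+0.0600 = 0.2400 m
S_min ≈ 0.1520+0.4512+0.0000+0.2400  ⇒  S_min = 3373/4000 m

S_min = 3373/4000 m = 0.8433 m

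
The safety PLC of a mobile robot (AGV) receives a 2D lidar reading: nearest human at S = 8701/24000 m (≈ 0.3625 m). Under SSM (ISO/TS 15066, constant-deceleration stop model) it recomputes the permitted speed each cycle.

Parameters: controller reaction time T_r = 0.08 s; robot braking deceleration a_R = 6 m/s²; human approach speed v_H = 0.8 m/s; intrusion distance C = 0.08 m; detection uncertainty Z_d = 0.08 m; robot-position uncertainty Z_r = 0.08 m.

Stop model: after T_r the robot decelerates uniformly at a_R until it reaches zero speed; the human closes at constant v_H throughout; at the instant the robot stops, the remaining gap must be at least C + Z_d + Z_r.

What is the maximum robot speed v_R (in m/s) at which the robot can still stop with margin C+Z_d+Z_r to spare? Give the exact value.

v_R_max = 1/4 m/s = 0.2500 m/s

collect terms ⇒ (1/12)·v_R² + (16/75)·v_R + (-281/4800) = 0
  disc = (16/75)² − 4·(1/12)·(-281/4800) = 2601/40000 ; √disc = 51/200
  v_R = (−(16/75) + 51/200) / (2·(1/12)) = 1/4 m/s
check:
stop time T_s = (1/4)/6 = 0.0417 s
reaction-phase robot travel = 0.2500·0.0800 = 0.0200 m
robot under decel: 0.2500²/(2·6.0000) = 0.0052 m
human closes 0.8000·0.1217 = 0.0973 m
margins: 0.0800+0.0800+0.0800 = 0.2400 m
sum ≈ 0.0200+0.0052+0.0973+0.2400 ≈ 0.3625 m = S ✓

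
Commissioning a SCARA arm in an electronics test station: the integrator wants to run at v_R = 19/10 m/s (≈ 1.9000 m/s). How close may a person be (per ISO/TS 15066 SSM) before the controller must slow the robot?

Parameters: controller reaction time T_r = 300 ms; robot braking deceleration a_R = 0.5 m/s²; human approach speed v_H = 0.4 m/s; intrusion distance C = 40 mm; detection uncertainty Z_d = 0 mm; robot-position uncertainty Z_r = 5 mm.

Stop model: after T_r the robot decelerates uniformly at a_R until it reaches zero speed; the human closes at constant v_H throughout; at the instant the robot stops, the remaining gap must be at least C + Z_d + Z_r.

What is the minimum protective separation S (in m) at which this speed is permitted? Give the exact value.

braking lasts T_s = (19/10)/(1/2) = 3.8000 s
robot covers v_R·T_r = 1.9000·0.3000 = 0.5700 m before braking
robot under decel: 1.9000²/(2·0.5000) = 3.6100 m
person approaches 0.4000·(0.3000+3.8000) = 1.6400 m
residual clearance needed = 0.0400+0.0000+0.0050 = 0.0450 m
S_min ≈ 0.5700+3.6100+1.6400+0.0450  ⇒  S_min = 1173/200 m

S_min = 1173/200 m = 5.8650 m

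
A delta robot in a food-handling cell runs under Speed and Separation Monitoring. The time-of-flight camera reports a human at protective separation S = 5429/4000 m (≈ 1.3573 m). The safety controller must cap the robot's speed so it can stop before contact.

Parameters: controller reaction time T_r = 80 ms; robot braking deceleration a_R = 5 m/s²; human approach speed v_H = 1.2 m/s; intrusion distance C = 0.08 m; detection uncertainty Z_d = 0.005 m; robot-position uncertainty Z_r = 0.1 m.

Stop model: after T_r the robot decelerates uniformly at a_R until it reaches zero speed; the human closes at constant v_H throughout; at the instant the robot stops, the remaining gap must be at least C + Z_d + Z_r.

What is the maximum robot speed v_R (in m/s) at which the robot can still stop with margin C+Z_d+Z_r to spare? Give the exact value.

quadratic (1/10)·v² + (8/25)·v + (-861/800) = 0
  disc = (8/25)² − 4·(1/10)·(-861/800) = 5329/10000 ; √disc = 73/100
  v_R = (−(8/25) + 73/100) / (2·(1/10)) = 41/20 m/s
check:
T_s = v_R/a_R = (41/20)/5 = 0.4100 s
robot covers v_R·T_r = 2.0500·0.0800 = 0.1640 m before braking
robot covers 2.0500·0.4100 − ½·5.0000·0.4100² = 0.4203 m while stopping
human closes 1.2000·0.4900 = 0.5880 m
C+Z_d+Z_r = 0.0800+0.0050+0.1000 = 0.1850 m
sum ≈ 0.1640+0.4203+0.5880+0.1850 ≈ 1.3573 m = S ✓

v_R_max = 41/20 m/s = 2.0500 m/s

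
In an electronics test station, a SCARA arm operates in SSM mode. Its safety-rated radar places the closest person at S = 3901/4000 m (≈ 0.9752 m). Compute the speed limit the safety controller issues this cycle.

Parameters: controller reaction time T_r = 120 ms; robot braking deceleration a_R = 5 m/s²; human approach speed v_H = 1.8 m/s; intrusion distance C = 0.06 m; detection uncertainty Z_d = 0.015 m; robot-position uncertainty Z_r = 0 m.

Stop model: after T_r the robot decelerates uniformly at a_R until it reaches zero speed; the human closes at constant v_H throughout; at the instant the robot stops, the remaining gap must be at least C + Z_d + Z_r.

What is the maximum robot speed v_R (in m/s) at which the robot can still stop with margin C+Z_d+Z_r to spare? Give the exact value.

at the boundary: (1/10)·v² + (12/25)·v + (-2737/4000) = 0
  disc = (12/25)² − 4·(1/10)·(-2737/4000) = 5041/10000 ; √disc = 71/100
  v_R = (−(12/25) + 71/100) / (2·(1/10)) = 23/20 m/s
check:
stop time T_s = (23/20)/5 = 0.2300 s
reaction-phase robot travel = 1.1500·0.1200 = 0.1380 m
braking distance = 1.1500²/(2·5.0000) = 0.1323 m
person approaches 1.8000·(0.1200+0.2300) = 0.6300 m
C+Z_d+Z_r = 0.0600+0.0150+0.0000 = 0.0750 m
sum ≈ 0.1380+0.1323+0.6300+0.0750 ≈ 0.9752 m = S ✓

v_R_max = 23/20 m/s = 1.1500 m/s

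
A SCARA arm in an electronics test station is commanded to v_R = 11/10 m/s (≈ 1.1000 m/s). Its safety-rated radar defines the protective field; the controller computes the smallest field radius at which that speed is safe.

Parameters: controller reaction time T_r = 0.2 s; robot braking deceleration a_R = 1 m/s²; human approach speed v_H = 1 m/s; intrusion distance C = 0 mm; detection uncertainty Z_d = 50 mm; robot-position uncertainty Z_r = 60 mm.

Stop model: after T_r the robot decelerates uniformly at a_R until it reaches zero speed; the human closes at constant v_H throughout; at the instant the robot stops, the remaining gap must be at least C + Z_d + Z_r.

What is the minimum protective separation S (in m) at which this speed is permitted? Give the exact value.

braking lasts T_s = (11/10)/1 = 1.1000 s
robot covers v_R·T_r = 1.1000·0.2000 = 0.2200 m before braking
braking distance = 1.1000²/(2·1.0000) = 0.6050 m
human over T_r+T_s: 1.0000·(0.2000+1.1000) = 1.3000 m
residual clearance needed = 0.0000+0.0500+0.0600 = 0.1100 m
S_min ≈ 0.2200+0.6050+1.3000+0.1100  ⇒  S_min = 447/200 m

S_min = 447/200 m = 2.2350 m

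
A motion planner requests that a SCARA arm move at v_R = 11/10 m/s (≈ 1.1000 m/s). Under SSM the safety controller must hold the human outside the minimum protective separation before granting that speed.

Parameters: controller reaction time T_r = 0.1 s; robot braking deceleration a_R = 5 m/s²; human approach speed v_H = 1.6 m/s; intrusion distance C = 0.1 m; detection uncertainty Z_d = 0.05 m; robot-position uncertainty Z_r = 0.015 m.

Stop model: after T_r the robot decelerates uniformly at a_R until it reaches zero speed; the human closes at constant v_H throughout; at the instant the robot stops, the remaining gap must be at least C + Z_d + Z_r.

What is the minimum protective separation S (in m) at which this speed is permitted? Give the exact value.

S_min = 227/250 m = 0.9080 m

stop time T_s = (11/10)/5 = 0.2200 s
robot in T_r: 1.1000·0.1000 = 0.1100 m
robot covers 1.1000·0.2200 − ½·5.0000·0.2200² = 0.1210 m while stopping
person approaches 1.6000·(0.1000+0.2200) = 0.5120 m
residual clearance needed = 0.1000+0.0500+0.0150 = 0.1650 m
S_min ≈ 0.1100+0.1210+0.5120+0.1650  ⇒  S_min = 227/250 m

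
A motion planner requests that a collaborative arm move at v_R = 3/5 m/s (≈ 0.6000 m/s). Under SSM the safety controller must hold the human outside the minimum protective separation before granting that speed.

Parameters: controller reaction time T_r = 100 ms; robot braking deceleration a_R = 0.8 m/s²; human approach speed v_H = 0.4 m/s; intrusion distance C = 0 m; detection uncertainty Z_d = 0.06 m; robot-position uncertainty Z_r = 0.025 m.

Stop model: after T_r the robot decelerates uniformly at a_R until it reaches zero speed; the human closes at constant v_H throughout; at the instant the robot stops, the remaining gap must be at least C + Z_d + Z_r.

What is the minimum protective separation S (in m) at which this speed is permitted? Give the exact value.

braking lasts T_s = (3/5)/(4/5) = 0.7500 s
reaction-phase robot travel = 0.6000·0.1000 = 0.0600 m
braking distance = 0.6000²/(2·0.8000) = 0.2250 m
human closes 0.4000·0.8500 = 0.3400 m
residual clearance needed = 0.0000+0.0600+0.0250 = 0.0850 m
S_min ≈ 0.0600+0.2250+0.3400+0.0850  ⇒  S_min = 71/100 m

S_min = 71/100 m = 0.7100 m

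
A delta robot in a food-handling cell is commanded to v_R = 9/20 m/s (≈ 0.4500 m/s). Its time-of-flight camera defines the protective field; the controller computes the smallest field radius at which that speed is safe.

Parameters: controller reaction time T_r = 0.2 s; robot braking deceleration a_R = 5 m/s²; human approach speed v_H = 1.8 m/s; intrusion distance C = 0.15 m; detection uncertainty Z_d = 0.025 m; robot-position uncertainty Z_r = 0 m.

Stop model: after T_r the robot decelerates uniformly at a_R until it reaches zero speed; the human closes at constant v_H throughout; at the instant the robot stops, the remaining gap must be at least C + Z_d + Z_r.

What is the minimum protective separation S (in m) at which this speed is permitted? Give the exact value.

braking lasts T_s = (9/20)/5 = 0.0900 s
reaction-phase robot travel = 0.4500·0.2000 = 0.0900 m
robot under decel: 0.4500²/(2·5.0000) = 0.0203 m
person approaches 1.8000·(0.2000+0.0900) = 0.5220 m
C+Z_d+Z_r = 0.1500+0.0250+0.0000 = 0.1750 m
S_min ≈ 0.0900+0.0203+0.5220+0.1750  ⇒  S_min = 3229/4000 m

S_min = 3229/4000 m = 0.8073 m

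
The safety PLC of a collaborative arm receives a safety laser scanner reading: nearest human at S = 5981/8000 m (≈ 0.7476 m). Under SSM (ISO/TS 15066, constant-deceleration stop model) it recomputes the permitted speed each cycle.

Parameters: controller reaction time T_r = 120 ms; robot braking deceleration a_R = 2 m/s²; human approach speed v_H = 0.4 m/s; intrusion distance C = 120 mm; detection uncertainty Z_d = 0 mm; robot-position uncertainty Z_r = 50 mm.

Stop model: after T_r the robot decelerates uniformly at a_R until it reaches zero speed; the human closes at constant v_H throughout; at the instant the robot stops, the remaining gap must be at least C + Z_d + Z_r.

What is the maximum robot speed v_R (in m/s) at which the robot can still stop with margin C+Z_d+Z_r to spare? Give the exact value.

v_R_max = 19/20 m/s = 0.9500 m/s

collect terms ⇒ (1/4)·v_R² + (8/25)·v_R + (-4237/8000) = 0
  disc = (8/25)² − 4·(1/4)·(-4237/8000) = 25281/40000 ; √disc = 159/200
  v_R = (−(8/25) + 159/200) / (2·(1/4)) = 19/20 m/s
check:
T_s = v_R/a_R = (19/20)/2 = 0.4750 s
reaction-phase robot travel = 0.9500·0.1200 = 0.1140 m
robot covers 0.9500·0.4750 − ½·2.0000·0.4750² = 0.2256 m while stopping
human closes 0.4000·0.5950 = 0.2380 m
margins: 0.1200+0.0000+0.0500 = 0.1700 m
sum ≈ 0.1140+0.2256+0.2380+0.1700 ≈ 0.7476 m = S ✓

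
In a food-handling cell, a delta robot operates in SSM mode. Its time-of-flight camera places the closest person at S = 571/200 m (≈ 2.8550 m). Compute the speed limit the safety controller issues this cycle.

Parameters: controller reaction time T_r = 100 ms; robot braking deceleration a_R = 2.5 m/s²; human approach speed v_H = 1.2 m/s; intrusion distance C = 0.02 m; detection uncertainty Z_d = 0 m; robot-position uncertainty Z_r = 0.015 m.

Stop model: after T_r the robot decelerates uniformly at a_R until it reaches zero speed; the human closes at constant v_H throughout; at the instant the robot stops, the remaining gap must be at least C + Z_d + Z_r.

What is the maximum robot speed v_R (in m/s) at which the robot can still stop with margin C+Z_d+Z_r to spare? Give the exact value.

v_R_max = 5/2 m/s = 2.5000 m/s

quadratic (1/5)·v² + (29/50)·v + (-27/10) = 0
  disc = (29/50)² − 4·(1/5)·(-27/10) = 6241/2500 ; √disc = 79/50
  v_R = (−(29/50) + 79/50) / (2·(1/5)) = 5/2 m/s
check:
stop time T_s = (5/2)/(5/2) = 1.0000 s
reaction-phase robot travel = 2.5000·0.1000 = 0.2500 m
robot covers 2.5000·1.0000 − ½·2.5000·1.0000² = 1.2500 m while stopping
human over T_r+T_s: 1.2000·(0.1000+1.0000) = 1.3200 m
residual clearance needed = 0.0200+0.0000+0.0150 = 0.0350 m
sum ≈ 0.2500+1.2500+1.3200+0.0350 ≈ 2.8550 m = S ✓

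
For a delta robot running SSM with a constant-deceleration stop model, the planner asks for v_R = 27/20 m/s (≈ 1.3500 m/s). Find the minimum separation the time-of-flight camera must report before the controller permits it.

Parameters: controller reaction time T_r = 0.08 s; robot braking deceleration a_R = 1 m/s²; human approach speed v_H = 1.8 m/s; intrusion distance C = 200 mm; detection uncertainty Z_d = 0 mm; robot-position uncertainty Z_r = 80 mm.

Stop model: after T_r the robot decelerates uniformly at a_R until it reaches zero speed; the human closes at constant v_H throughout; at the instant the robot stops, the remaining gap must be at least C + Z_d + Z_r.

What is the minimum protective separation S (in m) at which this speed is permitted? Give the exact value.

S_min = 15493/4000 m = 3.8733 m

T_s = v_R/a_R = (27/20)/1 = 1.3500 s
robot in T_r: 1.3500·0.0800 = 0.1080 m
robot covers 1.3500·1.3500 − ½·1.0000·1.3500² = 0.9113 m while stopping
human closes 1.8000·1.4300 = 2.5740 m
residual clearance needed = 0.2000+0.0000+0.0800 = 0.2800 m
S_min ≈ 0.1080+0.9113+2.5740+0.2800  ⇒  S_min = 15493/4000 m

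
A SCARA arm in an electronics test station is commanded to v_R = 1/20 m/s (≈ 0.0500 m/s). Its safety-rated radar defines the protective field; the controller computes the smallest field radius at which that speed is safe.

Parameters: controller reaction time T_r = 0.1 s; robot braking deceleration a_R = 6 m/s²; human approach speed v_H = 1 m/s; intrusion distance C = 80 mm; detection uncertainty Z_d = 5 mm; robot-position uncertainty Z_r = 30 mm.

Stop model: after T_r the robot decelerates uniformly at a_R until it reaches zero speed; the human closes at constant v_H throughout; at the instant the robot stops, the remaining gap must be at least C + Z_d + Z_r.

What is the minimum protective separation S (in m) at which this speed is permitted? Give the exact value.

S_min = 1097/4800 m = 0.2285 m

braking lasts T_s = (1/20)/6 = 0.0083 s
robot covers v_R·T_r = 0.0500·0.1000 = 0.0050 m before braking
robot covers 0.0500·0.0083 − ½·6.0000·0.0083² = 0.0002 m while stopping
person approaches 1.0000·(0.1000+0.0083) = 0.1083 m
margins: 0.0800+0.0050+0.0300 = 0.1150 m
S_min ≈ 0.0050+0.0002+0.1083+0.1150  ⇒  S_min = 1097/4800 m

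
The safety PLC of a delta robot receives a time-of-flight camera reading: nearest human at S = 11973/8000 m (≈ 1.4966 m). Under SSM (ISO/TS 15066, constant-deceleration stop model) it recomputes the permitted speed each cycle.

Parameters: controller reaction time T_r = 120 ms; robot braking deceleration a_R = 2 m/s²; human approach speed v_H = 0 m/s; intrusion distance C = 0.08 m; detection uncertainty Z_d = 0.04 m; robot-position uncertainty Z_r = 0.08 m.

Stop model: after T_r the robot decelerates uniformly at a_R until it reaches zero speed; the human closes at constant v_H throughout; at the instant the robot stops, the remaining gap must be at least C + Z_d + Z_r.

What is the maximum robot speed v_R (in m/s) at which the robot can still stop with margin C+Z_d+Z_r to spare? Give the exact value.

v_R_max = 41/20 m/s = 2.0500 m/s

quadratic (1/4)·v² + (3/25)·v + (-10373/8000) = 0
  disc = (3/25)² − 4·(1/4)·(-10373/8000) = 52441/40000 ; √disc = 229/200
  v_R = (−(3/25) + 229/200) / (2·(1/4)) = 41/20 m/s
check:
T_s = v_R/a_R = (41/20)/2 = 1.0250 s
robot covers v_R·T_r = 2.0500·0.1200 = 0.2460 m before braking
robot under decel: 2.0500²/(2·2.0000) = 1.0506 m
human over T_r+T_s: 0.0000·(0.1200+1.0250) = 0.0000 m
residual clearance needed = 0.0800+0.0400+0.0800 = 0.2000 m
sum ≈ 0.2460+1.0506+0.0000+0.2000 ≈ 1.4966 m = S ✓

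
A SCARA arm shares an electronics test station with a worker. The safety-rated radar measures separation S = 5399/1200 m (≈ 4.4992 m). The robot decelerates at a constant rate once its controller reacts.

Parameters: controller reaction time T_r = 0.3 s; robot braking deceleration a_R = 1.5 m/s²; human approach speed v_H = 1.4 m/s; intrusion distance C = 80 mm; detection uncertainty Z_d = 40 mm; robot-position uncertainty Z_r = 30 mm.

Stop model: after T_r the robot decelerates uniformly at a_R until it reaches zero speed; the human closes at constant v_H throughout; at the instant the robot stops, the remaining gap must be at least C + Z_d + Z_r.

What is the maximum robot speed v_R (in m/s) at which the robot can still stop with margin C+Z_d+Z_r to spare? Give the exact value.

quadratic (1/3)·v² + (37/30)·v + (-943/240) = 0
  disc = (37/30)² − 4·(1/3)·(-943/240) = 169/25 ; √disc = 13/5
  v_R = (−(37/30) + 13/5) / (2·(1/3)) = 41/20 m/s
check:
T_s = v_R/a_R = (41/20)/(3/2) = 1.3667 s
robot covers v_R·T_r = 2.0500·0.3000 = 0.6150 m before braking
robot under decel: 2.0500²/(2·1.5000) = 1.4008 m
human over T_r+T_s: 1.4000·(0.3000+1.3667) = 2.3333 m
C+Z_d+Z_r = 0.0800+0.0400+0.0300 = 0.1500 m
sum ≈ 0.6150+1.4008+2.3333+0.1500 ≈ 4.4992 m = S ✓

v_R_max = 41/20 m/s = 2.0500 m/s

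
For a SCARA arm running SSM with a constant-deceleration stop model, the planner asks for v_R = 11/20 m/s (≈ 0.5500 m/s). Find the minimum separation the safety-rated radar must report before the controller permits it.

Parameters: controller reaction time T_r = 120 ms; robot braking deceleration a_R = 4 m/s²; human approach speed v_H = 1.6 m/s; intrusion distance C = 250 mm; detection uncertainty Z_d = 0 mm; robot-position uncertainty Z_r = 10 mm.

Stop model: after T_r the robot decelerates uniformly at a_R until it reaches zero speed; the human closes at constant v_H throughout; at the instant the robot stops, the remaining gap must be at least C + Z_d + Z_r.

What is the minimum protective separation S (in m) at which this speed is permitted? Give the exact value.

braking lasts T_s = (11/20)/4 = 0.1375 s
robot in T_r: 0.5500·0.1200 = 0.0660 m
robot covers 0.5500·0.1375 − ½·4.0000·0.1375² = 0.0378 m while stopping
human over T_r+T_s: 1.6000·(0.1200+0.1375) = 0.4120 m
C+Z_d+Z_r = 0.2500+0.0000+0.0100 = 0.2600 m
S_min ≈ 0.0660+0.0378+0.4120+0.2600  ⇒  S_min = 12413/16000 m

S_min = 12413/16000 m = 0.7758 m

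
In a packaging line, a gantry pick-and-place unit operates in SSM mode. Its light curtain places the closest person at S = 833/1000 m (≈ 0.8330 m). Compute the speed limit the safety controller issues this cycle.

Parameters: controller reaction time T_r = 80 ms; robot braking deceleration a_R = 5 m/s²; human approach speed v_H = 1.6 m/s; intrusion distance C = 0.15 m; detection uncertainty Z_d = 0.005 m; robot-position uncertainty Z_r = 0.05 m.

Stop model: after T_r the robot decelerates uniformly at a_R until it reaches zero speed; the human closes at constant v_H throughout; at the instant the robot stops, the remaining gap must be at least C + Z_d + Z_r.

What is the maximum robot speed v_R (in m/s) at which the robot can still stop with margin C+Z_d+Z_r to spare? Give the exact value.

v_R_max = 1 m/s = 1.0000 m/s

quadratic (1/10)·v² + (2/5)·v + (-1/2) = 0
  disc = (2/5)² − 4·(1/10)·(-1/2) = 9/25 ; √disc = 3/5
  v_R = (−(2/5) + 3/5) / (2·(1/10)) = 1 m/s
check:
T_s = v_R/a_R = 1/5 = 0.2000 s
reaction-phase robot travel = 1.0000·0.0800 = 0.0800 m
robot covers 1.0000·0.2000 − ½·5.0000·0.2000² = 0.1000 m while stopping
human over T_r+T_s: 1.6000·(0.0800+0.2000) = 0.4480 m
C+Z_d+Z_r = 0.1500+0.0050+0.0500 = 0.2050 m
sum ≈ 0.0800+0.1000+0.4480+0.2050 ≈ 0.8330 m = S ✓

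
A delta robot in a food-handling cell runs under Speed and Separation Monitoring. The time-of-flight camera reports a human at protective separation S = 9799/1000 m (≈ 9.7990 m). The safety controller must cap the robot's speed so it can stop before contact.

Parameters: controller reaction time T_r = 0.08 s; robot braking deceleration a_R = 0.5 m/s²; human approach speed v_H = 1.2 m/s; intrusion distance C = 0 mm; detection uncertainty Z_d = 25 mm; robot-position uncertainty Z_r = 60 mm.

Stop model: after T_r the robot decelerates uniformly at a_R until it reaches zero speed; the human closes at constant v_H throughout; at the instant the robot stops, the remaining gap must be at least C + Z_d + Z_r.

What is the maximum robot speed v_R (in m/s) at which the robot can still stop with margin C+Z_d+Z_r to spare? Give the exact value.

v_R_max = 21/10 m/s = 2.1000 m/s

collect terms ⇒ (1)·v_R² + (62/25)·v_R + (-4809/500) = 0
  disc = (62/25)² − 4·(1)·(-4809/500) = 27889/625 ; √disc = 167/25
  v_R = (−(62/25) + 167/25) / (2·(1)) = 21/10 m/s
check:
T_s = v_R/a_R = (21/10)/(1/2) = 4.2000 s
robot covers v_R·T_r = 2.1000·0.0800 = 0.1680 m before braking
robot covers 2.1000·4.2000 − ½·0.5000·4.2000² = 4.4100 m while stopping
human over T_r+T_s: 1.2000·(0.0800+4.2000) = 5.1360 m
margins: 0.0000+0.0250+0.0600 = 0.0850 m
sum ≈ 0.1680+4.4100+5.1360+0.0850 ≈ 9.7990 m = S ✓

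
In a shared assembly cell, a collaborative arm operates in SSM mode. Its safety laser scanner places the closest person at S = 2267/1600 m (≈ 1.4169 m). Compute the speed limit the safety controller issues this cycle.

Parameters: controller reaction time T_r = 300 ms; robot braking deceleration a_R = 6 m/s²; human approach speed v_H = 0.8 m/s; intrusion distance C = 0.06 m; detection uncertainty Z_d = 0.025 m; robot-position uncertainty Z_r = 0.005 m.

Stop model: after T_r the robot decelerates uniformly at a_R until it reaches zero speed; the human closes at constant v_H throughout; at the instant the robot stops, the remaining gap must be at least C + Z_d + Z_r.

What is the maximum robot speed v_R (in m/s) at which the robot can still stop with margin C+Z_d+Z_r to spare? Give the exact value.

collect terms ⇒ (1/12)·v_R² + (13/30)·v_R + (-1739/1600) = 0
  disc = (13/30)² − 4·(1/12)·(-1739/1600) = 7921/14400 ; √disc = 89/120
  v_R = (−(13/30) + 89/120) / (2·(1/12)) = 37/20 m/s
check:
stop time T_s = (37/20)/6 = 0.3083 s
reaction-phase robot travel = 1.8500·0.3000 = 0.5550 m
robot under decel: 1.8500²/(2·6.0000) = 0.2852 m
human closes 0.8000·0.6083 = 0.4867 m
C+Z_d+Z_r = 0.0600+0.0250+0.0050 = 0.0900 m
sum ≈ 0.5550+0.2852+0.4867+0.0900 ≈ 1.4169 m = S ✓

v_R_max = 37/20 m/s = 1.8500 m/s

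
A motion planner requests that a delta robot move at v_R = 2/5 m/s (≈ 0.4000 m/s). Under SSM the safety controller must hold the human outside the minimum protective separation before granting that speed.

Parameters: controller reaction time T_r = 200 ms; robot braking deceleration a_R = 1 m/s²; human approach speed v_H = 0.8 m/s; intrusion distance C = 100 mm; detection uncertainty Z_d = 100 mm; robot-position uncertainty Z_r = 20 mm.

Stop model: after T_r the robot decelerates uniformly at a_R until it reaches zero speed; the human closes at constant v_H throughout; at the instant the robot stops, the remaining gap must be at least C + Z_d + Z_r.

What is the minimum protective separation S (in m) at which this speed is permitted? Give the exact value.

braking lasts T_s = (2/5)/1 = 0.4000 s
robot covers v_R·T_r = 0.4000·0.2000 = 0.0800 m before braking
braking distance = 0.4000²/(2·1.0000) = 0.0800 m
human closes 0.8000·0.6000 = 0.4800 m
C+Z_d+Z_r = 0.1000+0.1000+0.0200 = 0.2200 m
S_min ≈ 0.0800+0.0800+0.4800+0.2200  ⇒  S_min = 43/50 m

S_min = 43/50 m = 0.8600 m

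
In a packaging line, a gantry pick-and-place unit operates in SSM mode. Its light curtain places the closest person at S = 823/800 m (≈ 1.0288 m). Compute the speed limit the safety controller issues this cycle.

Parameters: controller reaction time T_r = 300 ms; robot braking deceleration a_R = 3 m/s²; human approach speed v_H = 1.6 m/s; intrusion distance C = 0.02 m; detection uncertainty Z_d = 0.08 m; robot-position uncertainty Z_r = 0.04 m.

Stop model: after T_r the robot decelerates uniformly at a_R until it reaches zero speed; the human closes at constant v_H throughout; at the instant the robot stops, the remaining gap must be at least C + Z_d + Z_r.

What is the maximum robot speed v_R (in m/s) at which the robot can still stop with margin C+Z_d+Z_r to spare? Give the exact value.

v_R_max = 9/20 m/s = 0.4500 m/s

collect terms ⇒ (1/6)·v_R² + (5/6)·v_R + (-327/800) = 0
  disc = (5/6)² − 4·(1/6)·(-327/800) = 3481/3600 ; √disc = 59/60
  v_R = (−(5/6) + 59/60) / (2·(1/6)) = 9/20 m/s
check:
braking lasts T_s = (9/20)/3 = 0.1500 s
reaction-phase robot travel = 0.4500·0.3000 = 0.1350 m
robot under decel: 0.4500²/(2·3.0000) = 0.0338 m
human closes 1.6000·0.4500 = 0.7200 m
residual clearance needed = 0.0200+0.0800+0.0400 = 0.1400 m
sum ≈ 0.1350+0.0338+0.7200+0.1400 ≈ 1.0288 m = S ✓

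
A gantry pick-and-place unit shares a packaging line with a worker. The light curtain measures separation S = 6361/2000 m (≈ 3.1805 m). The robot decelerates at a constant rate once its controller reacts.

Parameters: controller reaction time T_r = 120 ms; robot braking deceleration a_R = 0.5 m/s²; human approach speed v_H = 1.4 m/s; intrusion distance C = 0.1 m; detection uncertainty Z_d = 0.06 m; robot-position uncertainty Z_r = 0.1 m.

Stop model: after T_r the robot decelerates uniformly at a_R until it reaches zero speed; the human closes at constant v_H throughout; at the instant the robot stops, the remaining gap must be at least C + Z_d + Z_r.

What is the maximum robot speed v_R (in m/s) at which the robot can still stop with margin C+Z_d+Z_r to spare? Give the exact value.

v_R_max = 3/4 m/s = 0.7500 m/s

quadratic (1)·v² + (73/25)·v + (-1101/400) = 0
  disc = (73/25)² − 4·(1)·(-1101/400) = 48841/2500 ; √disc = 221/50
  v_R = (−(73/25) + 221/50) / (2·(1)) = 3/4 m/s
check:
T_s = v_R/a_R = (3/4)/(1/2) = 1.5000 s
robot in T_r: 0.7500·0.1200 = 0.0900 m
robot under decel: 0.7500²/(2·0.5000) = 0.5625 m
human closes 1.4000·1.6200 = 2.2680 m
margins: 0.1000+0.0600+0.1000 = 0.2600 m
sum ≈ 0.0900+0.5625+2.2680+0.2600 ≈ 3.1805 m = S ✓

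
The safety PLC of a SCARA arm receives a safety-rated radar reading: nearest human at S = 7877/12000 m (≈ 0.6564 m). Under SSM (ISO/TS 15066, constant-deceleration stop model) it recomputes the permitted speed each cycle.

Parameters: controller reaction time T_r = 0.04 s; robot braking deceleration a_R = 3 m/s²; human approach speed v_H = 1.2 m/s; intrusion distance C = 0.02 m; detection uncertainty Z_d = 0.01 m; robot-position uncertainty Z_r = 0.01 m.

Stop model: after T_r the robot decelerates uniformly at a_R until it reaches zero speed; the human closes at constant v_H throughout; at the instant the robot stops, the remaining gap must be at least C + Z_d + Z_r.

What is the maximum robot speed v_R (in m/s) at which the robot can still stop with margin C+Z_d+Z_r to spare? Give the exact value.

quadratic (1/6)·v² + (11/25)·v + (-6821/12000) = 0
  disc = (11/25)² − 4·(1/6)·(-6821/12000) = 51529/90000 ; √disc = 227/300
  v_R = (−(11/25) + 227/300) / (2·(1/6)) = 19/20 m/s
check:
T_s = v_R/a_R = (19/20)/3 = 0.3167 s
reaction-phase robot travel = 0.9500·0.0400 = 0.0380 m
robot covers 0.9500·0.3167 − ½·3.0000·0.3167² = 0.1504 m while stopping
human over T_r+T_s: 1.2000·(0.0400+0.3167) = 0.4280 m
C+Z_d+Z_r = 0.0200+0.0100+0.0100 = 0.0400 m
sum ≈ 0.0380+0.1504+0.4280+0.0400 ≈ 0.6564 m = S ✓

v_R_max = 19/20 m/s = 0.9500 m/s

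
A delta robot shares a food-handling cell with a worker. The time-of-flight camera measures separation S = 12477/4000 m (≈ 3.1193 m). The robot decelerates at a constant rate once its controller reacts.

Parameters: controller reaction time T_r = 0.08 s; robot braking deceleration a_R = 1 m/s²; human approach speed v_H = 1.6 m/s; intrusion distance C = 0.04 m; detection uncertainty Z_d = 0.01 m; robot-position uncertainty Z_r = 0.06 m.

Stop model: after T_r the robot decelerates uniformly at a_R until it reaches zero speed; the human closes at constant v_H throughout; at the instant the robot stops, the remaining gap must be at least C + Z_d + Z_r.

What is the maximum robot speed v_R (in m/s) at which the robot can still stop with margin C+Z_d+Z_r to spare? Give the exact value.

v_R_max = 5/4 m/s = 1.2500 m/s

quadratic (1/2)·v² + (42/25)·v + (-461/160) = 0
  disc = (42/25)² − 4·(1/2)·(-461/160) = 85849/10000 ; √disc = 293/100
  v_R = (−(42/25) + 293/100) / (2·(1/2)) = 5/4 m/s
check:
T_s = v_R/a_R = (5/4)/1 = 1.2500 s
robot covers v_R·T_r = 1.2500·0.0800 = 0.1000 m before braking
braking distance = 1.2500²/(2·1.0000) = 0.7812 m
person approaches 1.6000·(0.0800+1.2500) = 2.1280 m
margins: 0.0400+0.0100+0.0600 = 0.1100 m
sum ≈ 0.1000+0.7812+2.1280+0.1100 ≈ 3.1193 m = S ✓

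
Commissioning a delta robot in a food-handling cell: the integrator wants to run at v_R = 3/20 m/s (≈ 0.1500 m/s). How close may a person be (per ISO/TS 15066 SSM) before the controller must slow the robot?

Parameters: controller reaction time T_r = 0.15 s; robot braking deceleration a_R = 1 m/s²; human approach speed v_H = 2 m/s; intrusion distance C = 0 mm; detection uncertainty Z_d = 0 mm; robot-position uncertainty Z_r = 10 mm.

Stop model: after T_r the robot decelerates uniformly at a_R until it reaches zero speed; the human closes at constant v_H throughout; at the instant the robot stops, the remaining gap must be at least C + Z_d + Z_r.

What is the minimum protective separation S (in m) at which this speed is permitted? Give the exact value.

S_min = 103/160 m = 0.6438 m

braking lasts T_s = (3/20)/1 = 0.1500 s
reaction-phase robot travel = 0.1500·0.1500 = 0.0225 m
robot under decel: 0.1500²/(2·1.0000) = 0.0112 m
person approaches 2.0000·(0.1500+0.1500) = 0.6000 m
C+Z_d+Z_r = 0.0000+0.0000+0.0100 = 0.0100 m
S_min ≈ 0.0225+0.0112+0.6000+0.0100  ⇒  S_min = 103/160 m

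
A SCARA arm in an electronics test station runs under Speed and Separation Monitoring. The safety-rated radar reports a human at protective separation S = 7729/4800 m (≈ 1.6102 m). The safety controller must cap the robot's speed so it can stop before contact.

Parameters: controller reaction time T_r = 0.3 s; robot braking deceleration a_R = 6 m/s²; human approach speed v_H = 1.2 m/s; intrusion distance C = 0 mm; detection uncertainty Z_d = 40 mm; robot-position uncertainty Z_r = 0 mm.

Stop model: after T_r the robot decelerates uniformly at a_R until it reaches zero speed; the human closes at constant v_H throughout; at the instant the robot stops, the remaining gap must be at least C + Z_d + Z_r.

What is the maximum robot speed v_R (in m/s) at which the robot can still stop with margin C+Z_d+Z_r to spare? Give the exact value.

at the boundary: (1/12)·v² + (1/2)·v + (-5809/4800) = 0
  disc = (1/2)² − 4·(1/12)·(-5809/4800) = 9409/14400 ; √disc = 97/120
  v_R = (−(1/2) + 97/120) / (2·(1/12)) = 37/20 m/s
check:
braking lasts T_s = (37/20)/6 = 0.3083 s
reaction-phase robot travel = 1.8500·0.3000 = 0.5550 m
robot under decel: 1.8500²/(2·6.0000) = 0.2852 m
person approaches 1.2000·(0.3000+0.3083) = 0.7300 m
residual clearance needed = 0.0000+0.0400+0.0000 = 0.0400 m
sum ≈ 0.5550+0.2852+0.7300+0.0400 ≈ 1.6102 m = S ✓

v_R_max = 37/20 m/s = 1.8500 m/s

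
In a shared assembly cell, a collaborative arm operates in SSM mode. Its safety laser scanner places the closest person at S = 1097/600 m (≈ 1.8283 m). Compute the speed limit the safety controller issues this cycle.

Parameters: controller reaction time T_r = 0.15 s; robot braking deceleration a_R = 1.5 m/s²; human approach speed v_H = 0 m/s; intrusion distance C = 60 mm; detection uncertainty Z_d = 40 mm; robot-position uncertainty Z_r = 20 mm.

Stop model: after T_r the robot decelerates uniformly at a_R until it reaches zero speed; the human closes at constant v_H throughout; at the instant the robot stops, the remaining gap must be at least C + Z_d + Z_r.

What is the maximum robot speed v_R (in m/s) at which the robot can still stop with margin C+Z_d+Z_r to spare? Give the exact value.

v_R_max = 41/20 m/s = 2.0500 m/s

at the boundary: (1/3)·v² + (3/20)·v + (-41/24) = 0
  disc = (3/20)² − 4·(1/3)·(-41/24) = 8281/3600 ; √disc = 91/60
  v_R = (−(3/20) + 91/60) / (2·(1/3)) = 41/20 m/s
check:
T_s = v_R/a_R = (41/20)/(3/2) = 1.3667 s
robot covers v_R·T_r = 2.0500·0.1500 = 0.3075 m before braking
braking distance = 2.0500²/(2·1.5000) = 1.4008 m
human closes 0.0000·1.5167 = 0.0000 m
residual clearance needed = 0.0600+0.0400+0.0200 = 0.1200 m
sum ≈ 0.3075+1.4008+0.0000+0.1200 ≈ 1.8283 m = S ✓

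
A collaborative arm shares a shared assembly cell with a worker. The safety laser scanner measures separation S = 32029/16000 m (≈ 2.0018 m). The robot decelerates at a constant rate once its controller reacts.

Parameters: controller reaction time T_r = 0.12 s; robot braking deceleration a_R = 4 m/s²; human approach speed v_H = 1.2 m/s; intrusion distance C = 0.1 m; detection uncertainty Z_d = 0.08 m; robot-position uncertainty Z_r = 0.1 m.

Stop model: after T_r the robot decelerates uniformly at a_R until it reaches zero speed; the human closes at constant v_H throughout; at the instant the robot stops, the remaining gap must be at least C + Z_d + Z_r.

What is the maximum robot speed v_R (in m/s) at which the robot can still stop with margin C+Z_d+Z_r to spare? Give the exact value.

v_R_max = 9/4 m/s = 2.2500 m/s

quadratic (1/8)·v² + (21/50)·v + (-5049/3200) = 0
  disc = (21/50)² − 4·(1/8)·(-5049/3200) = 154449/160000 ; √disc = 393/400
  v_R = (−(21/50) + 393/400) / (2·(1/8)) = 9/4 m/s
check:
T_s = v_R/a_R = (9/4)/4 = 0.5625 s
reaction-phase robot travel = 2.2500·0.1200 = 0.2700 m
robot under decel: 2.2500²/(2·4.0000) = 0.6328 m
human closes 1.2000·0.6825 = 0.8190 m
C+Z_d+Z_r = 0.1000+0.0800+0.1000 = 0.2800 m
sum ≈ 0.2700+0.6328+0.8190+0.2800 ≈ 2.0018 m = S ✓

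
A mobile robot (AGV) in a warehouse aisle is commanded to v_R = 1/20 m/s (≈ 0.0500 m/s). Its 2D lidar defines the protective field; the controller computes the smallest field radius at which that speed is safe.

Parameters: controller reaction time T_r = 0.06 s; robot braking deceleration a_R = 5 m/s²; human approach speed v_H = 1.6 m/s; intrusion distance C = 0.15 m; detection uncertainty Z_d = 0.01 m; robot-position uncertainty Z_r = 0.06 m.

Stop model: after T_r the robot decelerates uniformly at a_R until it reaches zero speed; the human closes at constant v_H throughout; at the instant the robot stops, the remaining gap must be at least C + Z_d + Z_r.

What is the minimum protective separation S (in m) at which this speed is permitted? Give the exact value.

S_min = 1341/4000 m = 0.3352 m

T_s = v_R/a_R = (1/20)/5 = 0.0100 s
reaction-phase robot travel = 0.0500·0.0600 = 0.0030 m
robot under decel: 0.0500²/(2·5.0000) = 0.0003 m
human over T_r+T_s: 1.6000·(0.0600+0.0100) = 0.1120 m
margins: 0.1500+0.0100+0.0600 = 0.2200 m
S_min ≈ 0.0030+0.0003+0.1120+0.2200  ⇒  S_min = 1341/4000 m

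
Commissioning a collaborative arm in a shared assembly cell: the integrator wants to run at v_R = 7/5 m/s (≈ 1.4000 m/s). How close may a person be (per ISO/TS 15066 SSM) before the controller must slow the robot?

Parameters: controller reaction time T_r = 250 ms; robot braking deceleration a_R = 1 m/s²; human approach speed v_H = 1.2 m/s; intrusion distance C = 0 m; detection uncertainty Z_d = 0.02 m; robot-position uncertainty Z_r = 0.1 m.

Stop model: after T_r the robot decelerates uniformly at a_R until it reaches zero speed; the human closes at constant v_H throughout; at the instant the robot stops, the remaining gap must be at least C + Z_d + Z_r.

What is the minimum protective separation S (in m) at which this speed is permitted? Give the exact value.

S_min = 343/100 m = 3.4300 m

stop time T_s = (7/5)/1 = 1.4000 s
robot in T_r: 1.4000·0.2500 = 0.3500 m
robot under decel: 1.4000²/(2·1.0000) = 0.9800 m
human closes 1.2000·1.6500 = 1.9800 m
margins: 0.0000+0.0200+0.1000 = 0.1200 m
S_min ≈ 0.3500+0.9800+1.9800+0.1200  ⇒  S_min = 343/100 m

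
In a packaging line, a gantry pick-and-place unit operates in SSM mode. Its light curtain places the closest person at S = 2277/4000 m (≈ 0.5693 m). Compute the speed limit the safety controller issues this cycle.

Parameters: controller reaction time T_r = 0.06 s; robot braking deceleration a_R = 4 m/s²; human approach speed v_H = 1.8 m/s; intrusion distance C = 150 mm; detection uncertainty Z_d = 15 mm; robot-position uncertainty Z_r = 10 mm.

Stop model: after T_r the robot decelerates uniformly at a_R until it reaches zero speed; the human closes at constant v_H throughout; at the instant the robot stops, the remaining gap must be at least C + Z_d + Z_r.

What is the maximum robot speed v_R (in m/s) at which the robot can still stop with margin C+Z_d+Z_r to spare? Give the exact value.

v_R_max = 1/2 m/s = 0.5000 m/s

quadratic (1/8)·v² + (51/100)·v + (-229/800) = 0
  disc = (51/100)² − 4·(1/8)·(-229/800) = 16129/40000 ; √disc = 127/200
  v_R = (−(51/100) + 127/200) / (2·(1/8)) = 1/2 m/s
check:
braking lasts T_s = (1/2)/4 = 0.1250 s
reaction-phase robot travel = 0.5000·0.0600 = 0.0300 m
braking distance = 0.5000²/(2·4.0000) = 0.0312 m
person approaches 1.8000·(0.0600+0.1250) = 0.3330 m
margins: 0.1500+0.0150+0.0100 = 0.1750 m
sum ≈ 0.0300+0.0312+0.3330+0.1750 ≈ 0.5693 m = S ✓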